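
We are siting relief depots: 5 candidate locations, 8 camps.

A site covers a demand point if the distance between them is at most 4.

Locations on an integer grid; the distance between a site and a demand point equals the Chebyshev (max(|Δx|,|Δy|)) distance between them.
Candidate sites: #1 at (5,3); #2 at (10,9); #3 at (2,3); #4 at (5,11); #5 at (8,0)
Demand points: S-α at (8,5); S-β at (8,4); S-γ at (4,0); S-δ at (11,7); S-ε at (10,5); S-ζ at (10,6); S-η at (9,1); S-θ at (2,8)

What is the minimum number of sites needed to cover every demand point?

3

Coverage sets (demand points within 4 of each site):
  #1: {S-α, S-β, S-γ, S-η}
  #2: {S-α, S-δ, S-ε, S-ζ}
  #3: {S-γ}
  #4: {S-θ}
  #5: {S-β, S-γ, S-η}
No 2 sites suffice: every size-2 union leaves at least one demand point uncovered.
But {#1, #2, #4} covers everything, so the minimum is 3.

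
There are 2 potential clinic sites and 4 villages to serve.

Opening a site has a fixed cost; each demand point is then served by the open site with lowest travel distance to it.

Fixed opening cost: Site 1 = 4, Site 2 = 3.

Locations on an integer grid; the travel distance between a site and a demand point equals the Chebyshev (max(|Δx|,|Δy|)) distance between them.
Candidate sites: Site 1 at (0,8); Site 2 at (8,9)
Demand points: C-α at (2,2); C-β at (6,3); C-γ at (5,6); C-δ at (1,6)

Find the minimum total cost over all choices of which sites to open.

Open {Site 1}: assign each demand point to its cheapest open site.
  C-α→Site 1 6, C-β→Site 1 6, C-γ→Site 1 5, C-δ→Site 1 2
  travel distance 19, fixed 4 → total 23.
Compare {Site 1, Site 2}: travel distance 17 + fixed 7 = 24.
Compare {Site 2}: travel distance 23 + fixed 3 = 26.

23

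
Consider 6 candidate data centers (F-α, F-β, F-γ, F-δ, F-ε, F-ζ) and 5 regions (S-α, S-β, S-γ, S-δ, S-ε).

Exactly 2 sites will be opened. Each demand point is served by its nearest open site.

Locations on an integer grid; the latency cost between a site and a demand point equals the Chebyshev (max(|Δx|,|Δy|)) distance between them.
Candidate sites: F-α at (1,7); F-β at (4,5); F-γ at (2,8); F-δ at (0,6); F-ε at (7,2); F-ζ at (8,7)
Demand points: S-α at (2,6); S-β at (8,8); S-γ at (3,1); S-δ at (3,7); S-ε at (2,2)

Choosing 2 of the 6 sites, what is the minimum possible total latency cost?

12

Open {F-β, F-ζ}.
  S-α→F-β 2, S-β→F-ζ 1, S-γ→F-β 4, S-δ→F-β 2, S-ε→F-β 3  ⇒ total 12.
Compare {F-α, F-β}: total 14.
Compare {F-β, F-γ}: total 14.
No size-2 selection does better; minimum is 12.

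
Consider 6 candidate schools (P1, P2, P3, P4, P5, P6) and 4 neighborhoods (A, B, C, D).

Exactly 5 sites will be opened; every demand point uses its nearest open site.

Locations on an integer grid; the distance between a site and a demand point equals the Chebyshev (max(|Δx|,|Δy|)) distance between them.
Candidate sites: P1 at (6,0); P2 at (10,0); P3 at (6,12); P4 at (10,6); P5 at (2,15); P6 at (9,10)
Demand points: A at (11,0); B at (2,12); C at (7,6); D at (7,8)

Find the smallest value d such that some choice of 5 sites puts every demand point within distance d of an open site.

3

Open {P1, P2, P3, P4, P5}.
  Farthest demand point is B at distance 3 (to P5); all others are ≤ 3.
With {P1, P2, P4, P5, P6} the worst case is 3.
With {P2, P3, P4, P5, P6} the worst case is 3.
No size-5 selection achieves below 3.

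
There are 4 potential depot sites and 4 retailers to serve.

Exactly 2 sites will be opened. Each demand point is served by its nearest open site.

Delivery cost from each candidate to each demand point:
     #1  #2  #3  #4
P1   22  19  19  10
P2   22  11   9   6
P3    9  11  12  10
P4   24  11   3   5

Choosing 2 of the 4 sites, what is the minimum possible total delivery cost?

Open {P3, P4}.
  #1→P3 9, #2→P3 11, #3→P4 3, #4→P4 5  ⇒ total 28.
Compare {P2, P3}: total 35.
Compare {P1, P4}: total 41.
No size-2 selection does better; minimum is 28.

28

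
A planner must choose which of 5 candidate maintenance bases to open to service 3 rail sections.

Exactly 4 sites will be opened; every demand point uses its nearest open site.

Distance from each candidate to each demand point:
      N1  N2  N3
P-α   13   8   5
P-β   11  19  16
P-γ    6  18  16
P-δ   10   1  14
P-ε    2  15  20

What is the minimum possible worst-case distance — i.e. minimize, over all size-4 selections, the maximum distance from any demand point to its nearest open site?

Open {P-α, P-β, P-δ, P-ε}.
  Farthest demand point is N3 at distance 5 (to P-α); all others are ≤ 5.
With {P-α, P-γ, P-δ, P-ε} the worst case is 5.
With {P-α, P-β, P-γ, P-δ} the worst case is 6.
No size-4 selection achieves below 5.

5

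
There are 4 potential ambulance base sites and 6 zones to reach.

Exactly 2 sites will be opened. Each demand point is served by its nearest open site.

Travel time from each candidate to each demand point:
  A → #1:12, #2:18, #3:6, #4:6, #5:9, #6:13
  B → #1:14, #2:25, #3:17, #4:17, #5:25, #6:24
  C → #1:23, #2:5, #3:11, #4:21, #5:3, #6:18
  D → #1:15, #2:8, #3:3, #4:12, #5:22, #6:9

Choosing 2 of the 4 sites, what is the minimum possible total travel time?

45

Open {A, C}.
  #1→A 12, #2→C 5, #3→A 6, #4→A 6, #5→C 3, #6→A 13  ⇒ total 45.
Compare {A, D}: total 47.
Compare {C, D}: total 47.
No size-2 selection does better; minimum is 45.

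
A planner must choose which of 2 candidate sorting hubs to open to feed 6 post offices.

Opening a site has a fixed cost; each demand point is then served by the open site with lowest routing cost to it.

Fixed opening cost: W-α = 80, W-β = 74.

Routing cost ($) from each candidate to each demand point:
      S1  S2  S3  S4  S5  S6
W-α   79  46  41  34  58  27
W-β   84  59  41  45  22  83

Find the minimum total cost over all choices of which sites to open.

Open {W-α}: assign each demand point to its cheapest open site.
  S1→W-α 79, S2→W-α 46, S3→W-α 41, S4→W-α 34, S5→W-α 58, S6→W-α 27
  routing cost 285, fixed 80 → total 365.
Compare {W-α, W-β}: routing cost 249 + fixed 154 = 403.
Compare {W-β}: routing cost 334 + fixed 74 = 408.

365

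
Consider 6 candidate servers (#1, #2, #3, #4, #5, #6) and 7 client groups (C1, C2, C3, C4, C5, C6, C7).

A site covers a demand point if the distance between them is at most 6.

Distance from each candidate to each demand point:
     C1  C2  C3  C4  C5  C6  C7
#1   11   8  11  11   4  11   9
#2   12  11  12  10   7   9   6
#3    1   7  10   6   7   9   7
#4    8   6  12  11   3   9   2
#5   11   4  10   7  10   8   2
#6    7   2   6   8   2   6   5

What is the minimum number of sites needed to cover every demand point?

2

Coverage sets (demand points within 6 of each site):
  #1: {C5}
  #2: {C7}
  #3: {C1, C4}
  #4: {C2, C5, C7}
  #5: {C2, C7}
  #6: {C2, C3, C5, C6, C7}
No single site covers all 7 demand points.
But {#3, #6} covers everything, so the minimum is 2.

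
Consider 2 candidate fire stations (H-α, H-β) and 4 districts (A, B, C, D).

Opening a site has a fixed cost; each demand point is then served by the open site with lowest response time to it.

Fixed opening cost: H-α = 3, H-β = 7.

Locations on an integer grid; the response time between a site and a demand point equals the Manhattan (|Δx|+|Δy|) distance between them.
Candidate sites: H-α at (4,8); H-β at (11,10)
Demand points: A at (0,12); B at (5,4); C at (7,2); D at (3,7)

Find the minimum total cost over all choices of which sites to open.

27

Open {H-α}: assign each demand point to its cheapest open site.
  A→H-α 8, B→H-α 5, C→H-α 9, D→H-α 2
  response time 24, fixed 3 → total 27.
Compare {H-α, H-β}: response time 24 + fixed 10 = 34.
Compare {H-β}: response time 48 + fixed 7 = 55.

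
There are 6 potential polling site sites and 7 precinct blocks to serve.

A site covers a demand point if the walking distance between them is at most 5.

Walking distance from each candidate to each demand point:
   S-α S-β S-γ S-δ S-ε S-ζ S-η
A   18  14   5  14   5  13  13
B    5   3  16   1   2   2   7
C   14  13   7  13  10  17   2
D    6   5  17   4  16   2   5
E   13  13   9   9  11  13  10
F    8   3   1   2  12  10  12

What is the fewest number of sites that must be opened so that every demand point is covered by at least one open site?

Coverage sets (demand points within 5 of each site):
  A: {S-γ, S-ε}
  B: {S-α, S-β, S-δ, S-ε, S-ζ}
  C: {S-η}
  D: {S-β, S-δ, S-ζ, S-η}
  E: {}
  F: {S-β, S-γ, S-δ}
No 2 sites suffice: every size-2 union leaves at least one demand point uncovered.
But {A, B, C} covers everything, so the minimum is 3.

3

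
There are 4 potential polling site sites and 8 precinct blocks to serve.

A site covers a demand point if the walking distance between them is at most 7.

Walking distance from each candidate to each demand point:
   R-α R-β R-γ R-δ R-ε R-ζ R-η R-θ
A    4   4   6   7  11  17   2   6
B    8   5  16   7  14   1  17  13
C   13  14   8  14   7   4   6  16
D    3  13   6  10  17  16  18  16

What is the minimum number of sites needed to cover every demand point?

2

Coverage sets (demand points within 7 of each site):
  A: {R-α, R-β, R-γ, R-δ, R-η, R-θ}
  B: {R-β, R-δ, R-ζ}
  C: {R-ε, R-ζ, R-η}
  D: {R-α, R-γ}
No single site covers all 8 demand points.
But {A, C} covers everything, so the minimum is 2.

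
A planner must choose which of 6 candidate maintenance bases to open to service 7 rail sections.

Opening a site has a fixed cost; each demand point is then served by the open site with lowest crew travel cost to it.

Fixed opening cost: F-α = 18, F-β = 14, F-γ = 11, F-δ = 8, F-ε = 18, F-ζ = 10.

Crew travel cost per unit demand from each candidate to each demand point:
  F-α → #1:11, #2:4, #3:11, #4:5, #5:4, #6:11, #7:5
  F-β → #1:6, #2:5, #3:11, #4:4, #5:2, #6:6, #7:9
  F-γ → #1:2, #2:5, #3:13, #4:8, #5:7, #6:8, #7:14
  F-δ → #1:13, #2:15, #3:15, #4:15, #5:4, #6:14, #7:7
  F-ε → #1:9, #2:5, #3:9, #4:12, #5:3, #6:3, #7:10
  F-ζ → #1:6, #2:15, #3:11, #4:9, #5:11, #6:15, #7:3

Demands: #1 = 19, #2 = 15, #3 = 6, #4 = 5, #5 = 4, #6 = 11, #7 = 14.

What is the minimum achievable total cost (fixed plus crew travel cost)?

321

Open {F-α, F-γ, F-ε, F-ζ}: assign each demand point to its cheapest open site.
  #1→F-γ 19×2=38, #2→F-α 15×4=60, #3→F-ε 6×9=54, #4→F-α 5×5=25, #5→F-ε 4×3=12, #6→F-ε 11×3=33, #7→F-ζ 14×3=42
  crew travel cost 264, fixed 57 → total 321.
Compare {F-β, F-γ, F-ε, F-ζ}: crew travel cost 270 + fixed 53 = 323.
Compare {F-α, F-β, F-γ, F-ε, F-ζ}: crew travel cost 255 + fixed 71 = 326.
Compare {F-α, F-γ, F-δ, F-ε, F-ζ}: crew travel cost 264 + fixed 65 = 329.
All other subsets cost ≥ 323. Minimum total cost: 321.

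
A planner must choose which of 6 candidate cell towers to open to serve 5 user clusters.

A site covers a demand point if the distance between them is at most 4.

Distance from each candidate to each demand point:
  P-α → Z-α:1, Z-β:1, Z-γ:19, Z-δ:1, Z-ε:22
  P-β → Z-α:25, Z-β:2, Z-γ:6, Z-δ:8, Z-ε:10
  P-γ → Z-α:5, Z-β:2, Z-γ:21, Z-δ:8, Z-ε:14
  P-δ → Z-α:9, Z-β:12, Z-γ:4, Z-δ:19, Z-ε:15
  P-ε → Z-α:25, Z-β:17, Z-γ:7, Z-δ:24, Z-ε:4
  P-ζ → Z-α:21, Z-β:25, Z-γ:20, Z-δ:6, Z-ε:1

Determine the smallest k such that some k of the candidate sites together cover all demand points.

3

Coverage sets (demand points within 4 of each site):
  P-α: {Z-α, Z-β, Z-δ}
  P-β: {Z-β}
  P-γ: {Z-β}
  P-δ: {Z-γ}
  P-ε: {Z-ε}
  P-ζ: {Z-ε}
No 2 sites suffice: every size-2 union leaves at least one demand point uncovered.
But {P-α, P-δ, P-ε} covers everything, so the minimum is 3.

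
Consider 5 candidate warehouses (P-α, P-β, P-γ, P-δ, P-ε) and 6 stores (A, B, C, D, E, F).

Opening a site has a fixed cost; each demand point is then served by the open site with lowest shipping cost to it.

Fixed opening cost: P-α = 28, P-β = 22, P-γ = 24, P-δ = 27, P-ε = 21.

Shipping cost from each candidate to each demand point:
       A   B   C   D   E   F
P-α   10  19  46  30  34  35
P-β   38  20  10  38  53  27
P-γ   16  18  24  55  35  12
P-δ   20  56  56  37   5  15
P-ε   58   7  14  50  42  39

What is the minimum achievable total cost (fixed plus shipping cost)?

146

Open {P-δ, P-ε}: assign each demand point to its cheapest open site.
  A→P-δ 20, B→P-ε 7, C→P-ε 14, D→P-δ 37, E→P-δ 5, F→P-δ 15
  shipping cost 98, fixed 48 → total 146.
Compare {P-β, P-δ}: shipping cost 107 + fixed 49 = 156.
Compare {P-α, P-δ, P-ε}: shipping cost 81 + fixed 76 = 157.
Compare {P-γ, P-δ}: shipping cost 112 + fixed 51 = 163.
All other subsets cost ≥ 156. Minimum total cost: 146.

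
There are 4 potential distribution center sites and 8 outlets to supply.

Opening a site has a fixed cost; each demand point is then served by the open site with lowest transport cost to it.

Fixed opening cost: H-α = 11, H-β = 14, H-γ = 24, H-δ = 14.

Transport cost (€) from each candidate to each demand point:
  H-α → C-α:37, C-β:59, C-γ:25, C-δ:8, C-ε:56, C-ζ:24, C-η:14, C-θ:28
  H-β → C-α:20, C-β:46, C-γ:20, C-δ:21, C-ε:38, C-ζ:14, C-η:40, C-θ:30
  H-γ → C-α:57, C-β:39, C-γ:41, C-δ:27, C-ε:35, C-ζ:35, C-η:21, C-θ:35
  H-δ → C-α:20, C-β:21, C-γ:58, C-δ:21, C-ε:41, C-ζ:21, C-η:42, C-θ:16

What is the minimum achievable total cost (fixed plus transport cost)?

190

Open {H-α, H-β, H-δ}: assign each demand point to its cheapest open site.
  C-α→H-β 20, C-β→H-δ 21, C-γ→H-β 20, C-δ→H-α 8, C-ε→H-β 38, C-ζ→H-β 14, C-η→H-α 14, C-θ→H-δ 16
  transport cost 151, fixed 39 → total 190.
Compare {H-α, H-δ}: transport cost 166 + fixed 25 = 191.
Compare {H-α, H-γ, H-δ}: transport cost 160 + fixed 49 = 209.
Compare {H-α, H-β, H-γ, H-δ}: transport cost 148 + fixed 63 = 211.
All other subsets cost ≥ 191. Minimum total cost: 190.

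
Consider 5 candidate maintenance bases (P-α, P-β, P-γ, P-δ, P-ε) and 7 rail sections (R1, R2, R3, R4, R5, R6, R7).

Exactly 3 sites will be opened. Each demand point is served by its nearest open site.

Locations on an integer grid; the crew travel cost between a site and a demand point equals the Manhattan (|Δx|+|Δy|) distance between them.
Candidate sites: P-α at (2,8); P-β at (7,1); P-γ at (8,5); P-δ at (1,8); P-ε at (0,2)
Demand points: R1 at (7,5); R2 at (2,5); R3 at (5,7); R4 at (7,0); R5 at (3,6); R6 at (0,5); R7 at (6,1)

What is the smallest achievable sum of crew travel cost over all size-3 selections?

Open {P-α, P-β, P-γ}.
  R1→P-γ 1, R2→P-α 3, R3→P-α 4, R4→P-β 1, R5→P-α 3, R6→P-α 5, R7→P-β 1  ⇒ total 18.
Compare {P-α, P-β, P-ε}: total 19.
Compare {P-α, P-β, P-δ}: total 20.
No size-3 selection does better; minimum is 18.

18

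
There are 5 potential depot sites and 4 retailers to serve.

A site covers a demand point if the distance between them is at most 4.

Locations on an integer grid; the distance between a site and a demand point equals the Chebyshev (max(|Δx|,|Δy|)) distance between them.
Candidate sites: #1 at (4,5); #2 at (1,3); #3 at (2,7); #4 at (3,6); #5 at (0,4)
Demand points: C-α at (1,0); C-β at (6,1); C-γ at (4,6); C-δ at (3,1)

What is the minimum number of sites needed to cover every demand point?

Coverage sets (demand points within 4 of each site):
  #1: {C-β, C-γ, C-δ}
  #2: {C-α, C-γ, C-δ}
  #3: {C-γ}
  #4: {C-γ}
  #5: {C-α, C-γ, C-δ}
No single site covers all 4 demand points.
But {#1, #2} covers everything, so the minimum is 2.

2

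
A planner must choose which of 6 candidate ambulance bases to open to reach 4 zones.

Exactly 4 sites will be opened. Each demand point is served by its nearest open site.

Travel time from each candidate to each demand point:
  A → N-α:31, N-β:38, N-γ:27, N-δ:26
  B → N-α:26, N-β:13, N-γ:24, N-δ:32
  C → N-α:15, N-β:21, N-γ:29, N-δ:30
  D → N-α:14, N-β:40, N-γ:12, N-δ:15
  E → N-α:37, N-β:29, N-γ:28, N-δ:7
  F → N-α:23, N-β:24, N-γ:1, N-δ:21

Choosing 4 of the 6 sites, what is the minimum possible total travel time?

35

Open {B, D, E, F}.
  N-α→D 14, N-β→B 13, N-γ→F 1, N-δ→E 7  ⇒ total 35.
Compare {B, C, E, F}: total 36.
Compare {A, B, D, F}: total 43.
No size-4 selection does better; minimum is 35.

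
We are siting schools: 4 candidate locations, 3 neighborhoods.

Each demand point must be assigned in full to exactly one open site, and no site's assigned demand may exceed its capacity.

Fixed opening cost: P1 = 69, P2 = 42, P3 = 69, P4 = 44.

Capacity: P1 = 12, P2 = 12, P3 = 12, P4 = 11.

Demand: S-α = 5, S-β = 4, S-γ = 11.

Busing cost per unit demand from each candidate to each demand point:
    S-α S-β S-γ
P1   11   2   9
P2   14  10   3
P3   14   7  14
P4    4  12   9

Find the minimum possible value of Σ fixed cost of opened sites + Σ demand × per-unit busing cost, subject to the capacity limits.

Open {P2, P4}; cheapest assignment that respects the capacities:
  P2 (cap 12, load 11): S-γ — cost 11×3 = 33
  P4 (cap 11, load 9): S-α, S-β — cost 5×4 + 4×12 = 68
  Shipping 101, fixed 86 → total 187.
  Any other capacity-feasible assignment to {P2, P4} ships for at least 101.
Compare {P1, P2}: its best feasible assignment gives total 207.
Compare {P1, P2, P4}: its best feasible assignment gives total 216.
Every other set of open sites that can feasibly serve all demand totals ≥ 207 even under its best assignment. Minimum: 187.

187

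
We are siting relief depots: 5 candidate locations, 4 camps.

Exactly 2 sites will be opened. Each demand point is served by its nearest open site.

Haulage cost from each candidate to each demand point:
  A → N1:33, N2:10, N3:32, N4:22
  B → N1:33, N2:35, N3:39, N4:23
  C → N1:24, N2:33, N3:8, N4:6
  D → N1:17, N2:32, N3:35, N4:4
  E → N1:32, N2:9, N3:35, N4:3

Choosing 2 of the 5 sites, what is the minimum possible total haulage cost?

44

Open {C, E}.
  N1→C 24, N2→E 9, N3→C 8, N4→E 3  ⇒ total 44.
Compare {A, C}: total 48.
Compare {C, D}: total 61.
No size-2 selection does better; minimum is 44.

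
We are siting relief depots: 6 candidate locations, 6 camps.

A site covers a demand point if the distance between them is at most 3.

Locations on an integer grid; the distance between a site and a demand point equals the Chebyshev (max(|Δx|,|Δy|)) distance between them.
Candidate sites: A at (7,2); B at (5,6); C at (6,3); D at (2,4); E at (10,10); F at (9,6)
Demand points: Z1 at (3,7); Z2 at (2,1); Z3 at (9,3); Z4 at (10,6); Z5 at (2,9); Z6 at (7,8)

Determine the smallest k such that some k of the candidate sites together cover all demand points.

Coverage sets (demand points within 3 of each site):
  A: {Z3}
  B: {Z1, Z5, Z6}
  C: {Z3}
  D: {Z1, Z2}
  E: {Z6}
  F: {Z3, Z4, Z6}
No 2 sites suffice: every size-2 union leaves at least one demand point uncovered.
But {B, D, F} covers everything, so the minimum is 3.

3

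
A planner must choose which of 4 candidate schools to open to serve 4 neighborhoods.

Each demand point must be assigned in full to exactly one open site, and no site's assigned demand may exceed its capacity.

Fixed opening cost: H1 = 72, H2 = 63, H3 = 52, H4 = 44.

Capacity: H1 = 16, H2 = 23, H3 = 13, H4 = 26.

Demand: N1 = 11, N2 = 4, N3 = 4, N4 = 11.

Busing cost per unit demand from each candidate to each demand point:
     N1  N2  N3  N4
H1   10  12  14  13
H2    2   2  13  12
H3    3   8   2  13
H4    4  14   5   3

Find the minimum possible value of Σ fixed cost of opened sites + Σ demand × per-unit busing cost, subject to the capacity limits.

190

Open {H2, H4}; cheapest assignment that respects the capacities:
  H2 (cap 23, load 15): N1, N2 — cost 11×2 + 4×2 = 30
  H4 (cap 26, load 15): N3, N4 — cost 4×5 + 11×3 = 53
  Shipping 83, fixed 107 → total 190.
  Any other capacity-feasible assignment to {H2, H4} ships for at least 83.
Compare {H3, H4}: its best feasible assignment gives total 213.
Compare {H2, H3, H4}: its best feasible assignment gives total 230.
Every other set of open sites that can feasibly serve all demand totals ≥ 213 even under its best assignment. Minimum: 190.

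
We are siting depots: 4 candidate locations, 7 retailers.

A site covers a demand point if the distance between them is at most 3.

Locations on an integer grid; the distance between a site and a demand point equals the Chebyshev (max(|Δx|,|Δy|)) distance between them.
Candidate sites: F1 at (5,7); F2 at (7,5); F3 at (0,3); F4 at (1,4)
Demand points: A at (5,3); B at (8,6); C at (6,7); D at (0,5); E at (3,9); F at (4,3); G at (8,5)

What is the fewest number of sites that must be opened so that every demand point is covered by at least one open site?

Coverage sets (demand points within 3 of each site):
  F1: {B, C, E, G}
  F2: {A, B, C, F, G}
  F3: {D}
  F4: {D, F}
No 2 sites suffice: every size-2 union leaves at least one demand point uncovered.
But {F1, F2, F3} covers everything, so the minimum is 3.

3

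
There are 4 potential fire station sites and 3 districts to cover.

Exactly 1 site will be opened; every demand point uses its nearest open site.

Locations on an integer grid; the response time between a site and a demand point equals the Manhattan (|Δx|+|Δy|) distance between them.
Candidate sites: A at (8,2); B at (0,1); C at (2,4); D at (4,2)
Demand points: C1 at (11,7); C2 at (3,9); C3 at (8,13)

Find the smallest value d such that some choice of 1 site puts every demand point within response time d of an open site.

12

Open {A}.
  Farthest demand point is C2 at response time 12 (to A); all others are ≤ 12.
With {C} the worst case is 15.
With {D} the worst case is 15.
No size-1 selection achieves below 12.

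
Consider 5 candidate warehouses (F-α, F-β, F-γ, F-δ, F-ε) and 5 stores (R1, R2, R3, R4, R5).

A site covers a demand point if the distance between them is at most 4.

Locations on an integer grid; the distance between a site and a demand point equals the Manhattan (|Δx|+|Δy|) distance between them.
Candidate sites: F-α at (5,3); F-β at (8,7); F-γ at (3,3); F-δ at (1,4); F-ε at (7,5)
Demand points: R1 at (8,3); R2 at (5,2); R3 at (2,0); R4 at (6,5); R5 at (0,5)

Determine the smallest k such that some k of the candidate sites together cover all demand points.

3

Coverage sets (demand points within 4 of each site):
  F-α: {R1, R2, R4}
  F-β: {R1, R4}
  F-γ: {R2, R3}
  F-δ: {R5}
  F-ε: {R1, R4}
No 2 sites suffice: every size-2 union leaves at least one demand point uncovered.
But {F-α, F-γ, F-δ} covers everything, so the minimum is 3.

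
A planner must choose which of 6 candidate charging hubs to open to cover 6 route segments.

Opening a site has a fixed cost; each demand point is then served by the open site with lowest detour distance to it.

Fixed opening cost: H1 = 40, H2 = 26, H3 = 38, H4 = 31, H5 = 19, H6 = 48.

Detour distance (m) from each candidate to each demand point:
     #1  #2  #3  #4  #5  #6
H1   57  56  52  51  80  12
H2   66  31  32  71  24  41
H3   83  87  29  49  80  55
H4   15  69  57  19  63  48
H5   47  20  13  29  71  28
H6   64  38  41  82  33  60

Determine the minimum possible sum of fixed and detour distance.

Open {H2, H4, H5}: assign each demand point to its cheapest open site.
  #1→H4 15, #2→H5 20, #3→H5 13, #4→H4 19, #5→H2 24, #6→H5 28
  detour distance 119, fixed 76 → total 195.
Compare {H2, H5}: detour distance 161 + fixed 45 = 206.
Compare {H4, H5}: detour distance 158 + fixed 50 = 208.
Compare {H2, H4}: detour distance 162 + fixed 57 = 219.
All other subsets cost ≥ 206. Minimum total cost: 195.

195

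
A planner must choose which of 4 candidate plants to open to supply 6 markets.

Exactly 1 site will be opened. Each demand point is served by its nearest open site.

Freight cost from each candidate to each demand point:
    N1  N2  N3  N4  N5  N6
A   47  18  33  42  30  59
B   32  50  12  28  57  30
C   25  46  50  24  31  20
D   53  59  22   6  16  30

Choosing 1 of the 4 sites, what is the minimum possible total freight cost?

186

Open {D}.
  N1→D 53, N2→D 59, N3→D 22, N4→D 6, N5→D 16, N6→D 30  ⇒ total 186.
Compare {C}: total 196.
Compare {B}: total 209.
No size-1 selection does better; minimum is 186.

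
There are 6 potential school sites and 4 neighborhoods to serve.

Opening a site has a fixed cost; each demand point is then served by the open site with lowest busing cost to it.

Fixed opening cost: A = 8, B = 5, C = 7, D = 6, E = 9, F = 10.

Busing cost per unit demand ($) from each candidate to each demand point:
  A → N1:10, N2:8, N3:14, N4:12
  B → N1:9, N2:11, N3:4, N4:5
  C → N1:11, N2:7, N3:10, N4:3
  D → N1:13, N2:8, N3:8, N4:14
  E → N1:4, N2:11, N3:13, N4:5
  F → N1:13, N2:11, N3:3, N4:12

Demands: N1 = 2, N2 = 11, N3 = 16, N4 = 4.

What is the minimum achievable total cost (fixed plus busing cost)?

Open {C, E, F}: assign each demand point to its cheapest open site.
  N1→E 2×4=8, N2→C 11×7=77, N3→F 16×3=48, N4→C 4×3=12
  busing cost 145, fixed 26 → total 171.
Compare {C, F}: busing cost 159 + fixed 17 = 176.
Compare {B, C, E, F}: busing cost 145 + fixed 31 = 176.
Compare {B, C, F}: busing cost 155 + fixed 22 = 177.
All other subsets cost ≥ 176. Minimum total cost: 171.

171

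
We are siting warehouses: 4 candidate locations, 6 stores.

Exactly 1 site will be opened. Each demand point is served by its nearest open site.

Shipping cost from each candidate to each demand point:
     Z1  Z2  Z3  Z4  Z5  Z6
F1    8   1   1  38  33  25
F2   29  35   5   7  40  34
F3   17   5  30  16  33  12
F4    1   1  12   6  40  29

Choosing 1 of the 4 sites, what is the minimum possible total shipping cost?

Open {F4}.
  Z1→F4 1, Z2→F4 1, Z3→F4 12, Z4→F4 6, Z5→F4 40, Z6→F4 29  ⇒ total 89.
Compare {F1}: total 106.
Compare {F3}: total 113.
No size-1 selection does better; minimum is 89.

89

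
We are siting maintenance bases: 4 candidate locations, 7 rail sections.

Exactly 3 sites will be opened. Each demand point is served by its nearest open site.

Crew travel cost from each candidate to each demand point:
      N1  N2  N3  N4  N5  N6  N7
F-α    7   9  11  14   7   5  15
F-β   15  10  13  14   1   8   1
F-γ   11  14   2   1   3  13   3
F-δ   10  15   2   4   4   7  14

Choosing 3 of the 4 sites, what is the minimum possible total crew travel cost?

26

Open {F-α, F-β, F-γ}.
  N1→F-α 7, N2→F-α 9, N3→F-γ 2, N4→F-γ 1, N5→F-β 1, N6→F-α 5, N7→F-β 1  ⇒ total 26.
Compare {F-α, F-β, F-δ}: total 29.
Compare {F-α, F-γ, F-δ}: total 30.
No size-3 selection does better; minimum is 26.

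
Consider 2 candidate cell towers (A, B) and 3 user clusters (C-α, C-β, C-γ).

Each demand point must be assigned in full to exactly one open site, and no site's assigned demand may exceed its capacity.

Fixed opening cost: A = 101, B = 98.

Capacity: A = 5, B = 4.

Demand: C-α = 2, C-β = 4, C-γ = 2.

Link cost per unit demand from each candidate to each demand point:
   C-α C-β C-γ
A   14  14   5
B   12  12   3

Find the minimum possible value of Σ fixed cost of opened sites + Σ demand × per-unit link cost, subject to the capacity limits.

Open {A, B}; cheapest assignment that respects the capacities:
  A (cap 5, load 4): C-α, C-γ — cost 2×14 + 2×5 = 38
  B (cap 4, load 4): C-β — cost 4×12 = 48
  Shipping 86, fixed 199 → total 285.
  Any other capacity-feasible assignment to {A, B} ships for at least 86.
Total demand is 8 and no other set of sites has combined capacity ≥ 8, so {A, B} is the only feasible choice of open sites. Minimum: 285.

285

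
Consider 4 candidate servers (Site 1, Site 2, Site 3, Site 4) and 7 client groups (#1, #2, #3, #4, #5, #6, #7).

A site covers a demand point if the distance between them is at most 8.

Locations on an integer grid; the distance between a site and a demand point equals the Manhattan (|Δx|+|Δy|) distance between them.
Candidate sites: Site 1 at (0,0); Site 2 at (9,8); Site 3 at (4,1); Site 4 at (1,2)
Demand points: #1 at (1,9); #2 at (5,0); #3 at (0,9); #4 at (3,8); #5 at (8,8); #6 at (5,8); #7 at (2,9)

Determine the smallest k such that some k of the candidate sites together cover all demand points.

2

Coverage sets (demand points within 8 of each site):
  Site 1: {#2}
  Site 2: {#4, #5, #6, #7}
  Site 3: {#2, #4, #6}
  Site 4: {#1, #2, #3, #4, #7}
No single site covers all 7 demand points.
But {Site 2, Site 4} covers everything, so the minimum is 2.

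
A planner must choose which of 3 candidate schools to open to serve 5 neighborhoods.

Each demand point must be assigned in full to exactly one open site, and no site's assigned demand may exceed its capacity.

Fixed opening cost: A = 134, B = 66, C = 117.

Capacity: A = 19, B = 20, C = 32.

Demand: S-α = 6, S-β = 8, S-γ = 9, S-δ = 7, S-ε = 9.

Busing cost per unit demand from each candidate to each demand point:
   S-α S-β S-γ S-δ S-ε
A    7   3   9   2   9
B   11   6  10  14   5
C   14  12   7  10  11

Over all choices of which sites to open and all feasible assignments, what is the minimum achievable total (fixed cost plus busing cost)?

493

Open {B, C}; cheapest assignment that respects the capacities:
  B (cap 20, load 17): S-β, S-ε — cost 8×6 + 9×5 = 93
  C (cap 32, load 22): S-α, S-γ, S-δ — cost 6×14 + 9×7 + 7×10 = 217
  Shipping 310, fixed 183 → total 493.
  Any other capacity-feasible assignment to {B, C} ships for at least 310.
Compare {A, B, C}: its best feasible assignment gives total 529.
Compare {A, C}: its best feasible assignment gives total 535.
Every other set of open sites that can feasibly serve all demand totals ≥ 529 even under its best assignment. Minimum: 493.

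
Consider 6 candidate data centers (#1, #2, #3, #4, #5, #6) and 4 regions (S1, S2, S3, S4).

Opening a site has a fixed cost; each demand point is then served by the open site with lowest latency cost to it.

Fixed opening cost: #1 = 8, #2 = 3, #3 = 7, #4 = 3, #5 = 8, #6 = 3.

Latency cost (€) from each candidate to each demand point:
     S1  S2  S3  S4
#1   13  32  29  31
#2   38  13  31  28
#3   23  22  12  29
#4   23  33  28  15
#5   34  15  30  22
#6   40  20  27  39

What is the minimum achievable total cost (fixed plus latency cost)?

74

Open {#1, #2, #3, #4}: assign each demand point to its cheapest open site.
  S1→#1 13, S2→#2 13, S3→#3 12, S4→#4 15
  latency cost 53, fixed 21 → total 74.
Compare {#2, #3, #4}: latency cost 63 + fixed 13 = 76.
Compare {#1, #2, #3, #4, #6}: latency cost 53 + fixed 24 = 77.
Compare {#2, #3, #4, #6}: latency cost 63 + fixed 16 = 79.
All other subsets cost ≥ 76. Minimum total cost: 74.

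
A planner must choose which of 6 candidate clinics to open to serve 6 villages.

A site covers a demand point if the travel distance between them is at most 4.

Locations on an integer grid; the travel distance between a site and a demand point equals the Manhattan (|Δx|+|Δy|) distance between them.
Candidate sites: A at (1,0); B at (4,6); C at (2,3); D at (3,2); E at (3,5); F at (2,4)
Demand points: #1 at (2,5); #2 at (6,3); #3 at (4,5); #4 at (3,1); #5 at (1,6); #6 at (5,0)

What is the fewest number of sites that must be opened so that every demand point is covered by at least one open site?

2

Coverage sets (demand points within 4 of each site):
  A: {#4, #6}
  B: {#1, #3, #5}
  C: {#1, #2, #3, #4, #5}
  D: {#1, #2, #3, #4, #6}
  E: {#1, #3, #4, #5}
  F: {#1, #3, #4, #5}
No single site covers all 6 demand points.
But {A, C} covers everything, so the minimum is 2.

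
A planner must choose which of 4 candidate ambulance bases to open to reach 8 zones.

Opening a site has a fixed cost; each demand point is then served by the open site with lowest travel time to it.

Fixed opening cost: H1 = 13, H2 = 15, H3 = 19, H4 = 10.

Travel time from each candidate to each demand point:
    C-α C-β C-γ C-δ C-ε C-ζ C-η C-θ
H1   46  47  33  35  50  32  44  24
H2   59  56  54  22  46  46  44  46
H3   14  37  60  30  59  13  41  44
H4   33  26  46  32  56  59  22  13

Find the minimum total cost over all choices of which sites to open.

243

Open {H1, H3, H4}: assign each demand point to its cheapest open site.
  C-α→H3 14, C-β→H4 26, C-γ→H1 33, C-δ→H3 30, C-ε→H1 50, C-ζ→H3 13, C-η→H4 22, C-θ→H4 13
  travel time 201, fixed 42 → total 243.
Compare {H2, H3, H4}: travel time 202 + fixed 44 = 246.
Compare {H1, H2, H3, H4}: travel time 189 + fixed 57 = 246.
Compare {H3, H4}: travel time 220 + fixed 29 = 249.
All other subsets cost ≥ 246. Minimum total cost: 243.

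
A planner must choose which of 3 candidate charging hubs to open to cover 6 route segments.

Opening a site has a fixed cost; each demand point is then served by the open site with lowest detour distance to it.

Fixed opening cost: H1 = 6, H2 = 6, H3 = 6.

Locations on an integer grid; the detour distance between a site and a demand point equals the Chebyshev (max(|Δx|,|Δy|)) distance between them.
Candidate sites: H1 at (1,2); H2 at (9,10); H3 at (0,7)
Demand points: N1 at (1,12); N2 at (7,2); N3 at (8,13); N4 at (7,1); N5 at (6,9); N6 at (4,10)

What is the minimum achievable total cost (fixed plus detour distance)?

41

Open {H2, H3}: assign each demand point to its cheapest open site.
  N1→H3 5, N2→H3 7, N3→H2 3, N4→H3 7, N5→H2 3, N6→H3 4
  detour distance 29, fixed 12 → total 41.
Compare {H2}: detour distance 36 + fixed 6 = 42.
Compare {H3}: detour distance 37 + fixed 6 = 43.
Compare {H1, H2}: detour distance 31 + fixed 12 = 43.
All other subsets cost ≥ 42. Minimum total cost: 41.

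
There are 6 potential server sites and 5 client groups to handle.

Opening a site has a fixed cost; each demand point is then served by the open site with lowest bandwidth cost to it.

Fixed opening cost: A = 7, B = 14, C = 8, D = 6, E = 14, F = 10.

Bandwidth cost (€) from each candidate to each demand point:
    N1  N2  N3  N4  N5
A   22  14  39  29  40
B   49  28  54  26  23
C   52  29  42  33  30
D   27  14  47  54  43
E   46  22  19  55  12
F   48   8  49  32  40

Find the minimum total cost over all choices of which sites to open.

Open {A, E}: assign each demand point to its cheapest open site.
  N1→A 22, N2→A 14, N3→E 19, N4→A 29, N5→E 12
  bandwidth cost 96, fixed 21 → total 117.
Compare {A, E, F}: bandwidth cost 90 + fixed 31 = 121.
Compare {A, D, E}: bandwidth cost 96 + fixed 27 = 123.
Compare {A, C, E}: bandwidth cost 96 + fixed 29 = 125.
All other subsets cost ≥ 121. Minimum total cost: 117.

117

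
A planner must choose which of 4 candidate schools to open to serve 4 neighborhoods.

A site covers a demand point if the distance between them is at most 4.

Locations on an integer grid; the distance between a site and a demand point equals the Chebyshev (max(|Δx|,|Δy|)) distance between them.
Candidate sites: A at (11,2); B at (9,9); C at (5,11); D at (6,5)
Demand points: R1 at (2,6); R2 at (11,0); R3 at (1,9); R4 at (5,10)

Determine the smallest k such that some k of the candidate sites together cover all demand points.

Coverage sets (demand points within 4 of each site):
  A: {R2}
  B: {R4}
  C: {R3, R4}
  D: {R1}
No 2 sites suffice: every size-2 union leaves at least one demand point uncovered.
But {A, C, D} covers everything, so the minimum is 3.

3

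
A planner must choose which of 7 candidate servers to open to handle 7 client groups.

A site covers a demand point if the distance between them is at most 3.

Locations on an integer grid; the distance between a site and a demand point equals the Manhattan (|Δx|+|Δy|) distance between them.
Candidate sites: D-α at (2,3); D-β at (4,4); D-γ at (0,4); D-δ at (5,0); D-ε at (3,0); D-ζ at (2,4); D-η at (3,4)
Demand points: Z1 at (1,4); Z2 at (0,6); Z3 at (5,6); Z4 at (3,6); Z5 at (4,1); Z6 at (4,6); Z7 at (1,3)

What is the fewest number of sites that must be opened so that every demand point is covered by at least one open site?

2

Coverage sets (demand points within 3 of each site):
  D-α: {Z1, Z7}
  D-β: {Z1, Z3, Z4, Z5, Z6}
  D-γ: {Z1, Z2, Z7}
  D-δ: {Z5}
  D-ε: {Z5}
  D-ζ: {Z1, Z4, Z7}
  D-η: {Z1, Z4, Z6, Z7}
No single site covers all 7 demand points.
But {D-β, D-γ} covers everything, so the minimum is 2.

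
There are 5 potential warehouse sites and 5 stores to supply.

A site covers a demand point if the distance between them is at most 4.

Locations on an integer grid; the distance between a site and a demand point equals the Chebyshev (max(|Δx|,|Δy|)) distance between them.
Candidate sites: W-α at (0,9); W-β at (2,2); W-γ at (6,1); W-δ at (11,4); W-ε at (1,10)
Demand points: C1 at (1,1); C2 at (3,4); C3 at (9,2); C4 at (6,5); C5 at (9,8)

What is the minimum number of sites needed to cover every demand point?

2

Coverage sets (demand points within 4 of each site):
  W-α: {}
  W-β: {C1, C2, C4}
  W-γ: {C2, C3, C4}
  W-δ: {C3, C5}
  W-ε: {}
No single site covers all 5 demand points.
But {W-β, W-δ} covers everything, so the minimum is 2.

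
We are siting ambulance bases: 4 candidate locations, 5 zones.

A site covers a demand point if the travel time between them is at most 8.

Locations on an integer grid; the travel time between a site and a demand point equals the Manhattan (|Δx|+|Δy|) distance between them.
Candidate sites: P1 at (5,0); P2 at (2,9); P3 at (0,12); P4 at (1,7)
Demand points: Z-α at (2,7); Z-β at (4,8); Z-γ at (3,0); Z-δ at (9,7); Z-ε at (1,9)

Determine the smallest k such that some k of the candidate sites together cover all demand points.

Coverage sets (demand points within 8 of each site):
  P1: {Z-γ}
  P2: {Z-α, Z-β, Z-ε}
  P3: {Z-α, Z-β, Z-ε}
  P4: {Z-α, Z-β, Z-δ, Z-ε}
No single site covers all 5 demand points.
But {P1, P4} covers everything, so the minimum is 2.

2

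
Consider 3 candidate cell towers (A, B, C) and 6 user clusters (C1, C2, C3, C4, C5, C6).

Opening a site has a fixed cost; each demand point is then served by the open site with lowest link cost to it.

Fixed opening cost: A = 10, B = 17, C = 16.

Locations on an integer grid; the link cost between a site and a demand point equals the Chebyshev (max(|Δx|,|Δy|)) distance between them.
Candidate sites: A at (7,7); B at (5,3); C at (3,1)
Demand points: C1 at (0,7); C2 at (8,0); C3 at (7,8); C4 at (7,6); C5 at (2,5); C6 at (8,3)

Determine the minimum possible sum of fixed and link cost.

35

Open {A}: assign each demand point to its cheapest open site.
  C1→A 7, C2→A 7, C3→A 1, C4→A 1, C5→A 5, C6→A 4
  link cost 25, fixed 10 → total 35.
Compare {B}: link cost 22 + fixed 17 = 39.
Compare {A, B}: link cost 16 + fixed 27 = 43.
Compare {A, C}: link cost 21 + fixed 26 = 47.
All other subsets cost ≥ 39. Minimum total cost: 35.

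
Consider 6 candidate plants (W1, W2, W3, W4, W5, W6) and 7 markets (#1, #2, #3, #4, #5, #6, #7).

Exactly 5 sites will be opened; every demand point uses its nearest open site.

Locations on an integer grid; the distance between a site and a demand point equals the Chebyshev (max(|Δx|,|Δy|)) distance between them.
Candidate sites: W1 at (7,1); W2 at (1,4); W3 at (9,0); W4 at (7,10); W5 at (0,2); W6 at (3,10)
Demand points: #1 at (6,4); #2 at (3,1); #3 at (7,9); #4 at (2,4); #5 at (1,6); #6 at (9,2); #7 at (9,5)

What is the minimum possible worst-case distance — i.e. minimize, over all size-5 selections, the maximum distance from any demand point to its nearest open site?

Open {W1, W2, W3, W4, W5}.
  Farthest demand point is #7 at distance 4 (to W1); all others are ≤ 4.
With {W1, W2, W3, W4, W6} the worst case is 4.
With {W1, W2, W3, W5, W6} the worst case is 4.
No size-5 selection achieves below 4.

4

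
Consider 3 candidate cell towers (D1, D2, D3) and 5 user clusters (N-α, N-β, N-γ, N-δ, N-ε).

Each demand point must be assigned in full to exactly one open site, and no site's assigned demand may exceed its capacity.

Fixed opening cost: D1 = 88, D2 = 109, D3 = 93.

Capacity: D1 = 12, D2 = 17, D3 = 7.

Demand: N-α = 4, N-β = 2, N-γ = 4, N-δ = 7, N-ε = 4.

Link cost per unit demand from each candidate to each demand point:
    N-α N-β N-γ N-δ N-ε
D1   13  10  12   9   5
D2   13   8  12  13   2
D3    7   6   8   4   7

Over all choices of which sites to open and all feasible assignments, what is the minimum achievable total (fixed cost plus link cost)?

Open {D2, D3}; cheapest assignment that respects the capacities:
  D2 (cap 17, load 14): N-α, N-β, N-γ, N-ε — cost 4×13 + 2×8 + 4×12 + 4×2 = 124
  D3 (cap 7, load 7): N-δ — cost 7×4 = 28
  Shipping 152, fixed 202 → total 354.
  Any other capacity-feasible assignment to {D2, D3} ships for at least 152.
Compare {D1, D2}: its best feasible assignment gives total 384.
Compare {D1, D2, D3}: its best feasible assignment gives total 442.
Every other set of open sites that can feasibly serve all demand totals ≥ 384 even under its best assignment. Minimum: 354.

354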